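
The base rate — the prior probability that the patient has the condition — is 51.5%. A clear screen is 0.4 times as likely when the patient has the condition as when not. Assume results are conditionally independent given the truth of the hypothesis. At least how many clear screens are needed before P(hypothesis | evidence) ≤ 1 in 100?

Prior odds: 0.515 ÷ 0.485 = 103/97.
Likelihood ratio per clear screen = 0.4.
Target posterior odds = 0.01/0.99 = 1/99.
Require 0.4ⁿ ≤ 1/99 ÷ (103/97) = 97/10197.
0.4⁵ = 0.01024 is still above 97/10197 but 0.4⁶ = 64/15625 is at or below it, so n = 6.

6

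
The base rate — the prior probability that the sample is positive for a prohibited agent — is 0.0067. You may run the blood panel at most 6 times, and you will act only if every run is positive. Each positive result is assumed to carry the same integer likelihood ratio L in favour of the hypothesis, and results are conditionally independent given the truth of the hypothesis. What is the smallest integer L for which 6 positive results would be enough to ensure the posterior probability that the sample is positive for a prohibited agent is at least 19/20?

Prior odds = 0.0067/0.9933 = 67/9933.
Target odds = 0.95/0.05 = 19.
Need L⁶ ≥ 19 ÷ (67/9933) = 188727/67.
3⁶ = 729 < 188727/67 ≤ 4096 = 4⁶, so L = 4.

4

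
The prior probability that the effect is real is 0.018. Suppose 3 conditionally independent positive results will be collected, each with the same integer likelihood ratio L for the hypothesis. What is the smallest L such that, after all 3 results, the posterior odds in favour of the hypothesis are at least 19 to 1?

11

Prior odds = 0.018/0.982 = 9/491.
Target odds = 19.
Need L³ ≥ 19 ÷ (9/491) = 9329/9.
10³ = 1000 < 9329/9 ≤ 1331 = 11³, so L = 11.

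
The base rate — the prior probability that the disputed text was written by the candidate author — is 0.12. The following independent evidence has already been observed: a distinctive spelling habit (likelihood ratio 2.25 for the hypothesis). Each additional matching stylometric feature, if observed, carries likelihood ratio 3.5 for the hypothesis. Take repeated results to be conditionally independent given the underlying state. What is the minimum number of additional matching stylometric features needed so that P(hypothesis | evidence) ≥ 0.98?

Prior odds = 0.12/0.88 = 3/22.
Bayes factor of the evidence already in hand = 2.25.
Odds after that evidence = (3/22) × 2.25 = 27/88.
Target odds = 0.98/0.02 = 49.
Need 3.5ⁿ ≥ 49 ÷ (27/88) = 4312/27.
3.5⁴ = 150.0625 falls short of 4312/27 but 3.5⁵ = 525.21875 reaches it, so n = 5.

5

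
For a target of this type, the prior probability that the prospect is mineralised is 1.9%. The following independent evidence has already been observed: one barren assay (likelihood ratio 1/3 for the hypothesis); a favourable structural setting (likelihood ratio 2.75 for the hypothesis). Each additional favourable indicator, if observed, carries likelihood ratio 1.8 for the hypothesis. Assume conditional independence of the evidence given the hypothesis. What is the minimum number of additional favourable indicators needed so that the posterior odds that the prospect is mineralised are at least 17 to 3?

Prior odds = 0.019/0.981 = 19/981.
Combined Bayes factor of the evidence already in hand = (1/3) × 2.75 = 11/12.
Odds after that evidence = (19/981) × 11/12 = 209/11772.
Target odds = 17/3.
Need 1.8ⁿ ≥ 17/3 ÷ (209/11772) = 66708/209.
1.8⁹ = 387420489/1953125 falls short of 66708/209 but 1.8¹⁰ ≈357.047 reaches it, so n = 10.

10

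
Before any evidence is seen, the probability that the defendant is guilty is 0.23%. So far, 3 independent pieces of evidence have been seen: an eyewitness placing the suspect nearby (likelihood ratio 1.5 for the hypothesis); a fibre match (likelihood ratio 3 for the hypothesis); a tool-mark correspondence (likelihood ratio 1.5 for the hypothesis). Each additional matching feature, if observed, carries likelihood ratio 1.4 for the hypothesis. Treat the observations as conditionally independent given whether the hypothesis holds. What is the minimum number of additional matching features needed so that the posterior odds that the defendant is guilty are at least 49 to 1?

24

Prior odds = 0.0023/0.9977 = 23/9977.
Combined Bayes factor of the evidence already in hand = 1.5 × 3 × 1.5 = 6.75.
Odds after that evidence = (23/9977) × 6.75 = 621/39908.
Target odds = 49.
Need 1.4ⁿ ≥ 49 ÷ (621/39908) = 1955492/621.
1.4²³ ≈2295.86 falls short of 1955492/621 but 1.4²⁴ ≈3214.2 reaches it, so n = 24.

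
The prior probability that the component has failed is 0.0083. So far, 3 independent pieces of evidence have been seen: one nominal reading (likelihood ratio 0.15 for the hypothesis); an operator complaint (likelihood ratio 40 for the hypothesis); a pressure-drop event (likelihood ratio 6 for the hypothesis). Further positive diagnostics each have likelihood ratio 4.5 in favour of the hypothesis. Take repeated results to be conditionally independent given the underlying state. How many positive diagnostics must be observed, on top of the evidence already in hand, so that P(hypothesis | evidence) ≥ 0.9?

Prior odds = 0.0083/0.9917 = 83/9917.
Combined Bayes factor of the evidence already in hand = 0.15 × 40 × 6 = 36.
Odds after that evidence = (83/9917) × 36 = 2988/9917.
Target odds = 0.9/0.1 = 9.
Need 4.5ⁿ ≥ 9 ÷ (2988/9917) = 9917/332.
4.5² = 20.25 falls short of 9917/332 but 4.5³ = 91.125 reaches it, so n = 3.

3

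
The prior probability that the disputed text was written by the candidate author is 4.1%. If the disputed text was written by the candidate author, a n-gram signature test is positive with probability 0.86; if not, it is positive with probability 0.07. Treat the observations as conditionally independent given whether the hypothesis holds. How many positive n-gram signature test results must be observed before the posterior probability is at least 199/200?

Prior odds = 0.041/0.959 = 41/959.
Likelihood ratio of a positive = 0.86/0.07 = 86/7.
Target posterior odds = 0.995/0.005 = 199.
Require (86/7)ⁿ ≥ 199 ÷ (41/959) = 190841/41.
(86/7)³ = 636056/343 falls short of 190841/41 but (86/7)⁴ = 54700816/2401 reaches it, so n = 4.

4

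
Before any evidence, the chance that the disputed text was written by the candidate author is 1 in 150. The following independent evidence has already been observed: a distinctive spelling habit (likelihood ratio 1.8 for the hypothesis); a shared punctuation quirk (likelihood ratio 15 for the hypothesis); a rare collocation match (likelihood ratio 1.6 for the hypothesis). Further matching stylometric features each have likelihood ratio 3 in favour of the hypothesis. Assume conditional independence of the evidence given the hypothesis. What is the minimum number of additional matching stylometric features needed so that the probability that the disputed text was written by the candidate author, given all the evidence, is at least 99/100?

6

Prior odds = (1/150)/(149/150) = 1/149.
Combined Bayes factor of the evidence already in hand = 1.8 × 15 × 1.6 = 43.2.
Odds after that evidence = (1/149) × 43.2 = 216/745.
Target odds = 0.99/0.01 = 99.
Need 3ⁿ ≥ 99 ÷ (216/745) = 8195/24.
3⁵ = 243 falls short of 8195/24 but 3⁶ = 729 reaches it, so n = 6.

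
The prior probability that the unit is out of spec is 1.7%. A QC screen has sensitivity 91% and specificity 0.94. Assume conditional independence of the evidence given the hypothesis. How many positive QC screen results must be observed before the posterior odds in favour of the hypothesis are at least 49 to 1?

3

Prior odds = 0.017/0.983 = 17/983.
False-positive rate = 1 − 0.94 = 0.06; likelihood ratio of a positive = 0.91/0.06 = 91/6.
Target odds = 49.
Require (91/6)ⁿ ≥ 49 ÷ (17/983) = 48167/17.
(91/6)² = 8281/36 falls short of 48167/17 but (91/6)³ = 753571/216 reaches it, so n = 3.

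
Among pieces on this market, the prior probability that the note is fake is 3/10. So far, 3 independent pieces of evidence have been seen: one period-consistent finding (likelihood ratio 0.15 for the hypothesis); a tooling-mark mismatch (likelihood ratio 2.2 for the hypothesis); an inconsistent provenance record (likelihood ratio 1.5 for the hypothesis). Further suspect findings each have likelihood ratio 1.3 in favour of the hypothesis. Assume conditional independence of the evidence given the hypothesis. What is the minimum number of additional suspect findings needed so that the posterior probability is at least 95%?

Prior odds = 0.3/0.7 = 3/7.
Combined Bayes factor of the evidence already in hand = 0.15 × 2.2 × 1.5 = 0.495.
Odds after that evidence = (3/7) × 0.495 = 297/1400.
Target odds = 0.95/0.05 = 19.
Need 1.3ⁿ ≥ 19 ÷ (297/1400) = 26600/297.
1.3¹⁷ ≈86.5042 falls short of 26600/297 but 1.3¹⁸ ≈112.455 reaches it, so n = 18.

18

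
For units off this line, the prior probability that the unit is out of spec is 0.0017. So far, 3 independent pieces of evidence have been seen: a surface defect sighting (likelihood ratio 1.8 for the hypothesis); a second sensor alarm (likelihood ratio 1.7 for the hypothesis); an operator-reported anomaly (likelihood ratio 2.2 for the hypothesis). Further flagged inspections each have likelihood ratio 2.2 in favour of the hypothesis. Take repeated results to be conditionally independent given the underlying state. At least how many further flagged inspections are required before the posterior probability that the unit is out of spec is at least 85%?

Prior odds = 0.0017/0.9983 = 17/9983.
Combined Bayes factor of the evidence already in hand = 1.8 × 1.7 × 2.2 = 6.732.
Odds after that evidence = (17/9983) × 6.732 = 28611/2495750.
Target odds = 0.85/0.15 = 17/3.
Need 2.2ⁿ ≥ 17/3 ÷ (28611/2495750) = 2495750/5049.
2.2⁷ = 19487171/78125 falls short of 2495750/5049 but 2.2⁸ = 214358881/390625 reaches it, so n = 8.

8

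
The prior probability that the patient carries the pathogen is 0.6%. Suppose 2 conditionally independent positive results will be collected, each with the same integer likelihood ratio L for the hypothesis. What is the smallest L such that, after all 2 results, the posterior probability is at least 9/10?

39

Prior odds = 0.006/0.994 = 3/497.
Target odds = 0.9/0.1 = 9.
Need L² ≥ 9 ÷ (3/497) = 1491.
38² = 1444 < 1491 ≤ 1521 = 39², so L = 39.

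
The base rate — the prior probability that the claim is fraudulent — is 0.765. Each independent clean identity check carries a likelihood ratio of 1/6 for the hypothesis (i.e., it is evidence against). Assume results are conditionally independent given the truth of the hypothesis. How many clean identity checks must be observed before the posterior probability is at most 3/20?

Prior odds = 0.765/0.235 = 153/47.
Likelihood ratio per clean identity check = 1/6.
Target odds: 0.15 ÷ 0.85 = 3/17.
Require (1/6)ⁿ ≤ 3/17 ÷ (153/47) = 47/867.
(1/6)¹ = 1/6 is still above 47/867 but (1/6)² = 1/36 is at or below it, so n = 2.

2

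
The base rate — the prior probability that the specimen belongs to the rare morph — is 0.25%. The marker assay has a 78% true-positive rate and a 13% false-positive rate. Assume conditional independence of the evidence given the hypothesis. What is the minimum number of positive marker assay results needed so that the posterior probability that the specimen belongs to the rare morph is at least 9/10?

5

Prior odds = 0.0025/0.9975 = 1/399.
Likelihood ratio of a positive result = 0.78/0.13 = 6.
Target odds: 0.9 ÷ 0.1 = 9.
Require 6ⁿ ≥ 9 ÷ (1/399) = 3591.
6⁴ = 1296 falls short of 3591 but 6⁵ = 7776 reaches it, so n = 5.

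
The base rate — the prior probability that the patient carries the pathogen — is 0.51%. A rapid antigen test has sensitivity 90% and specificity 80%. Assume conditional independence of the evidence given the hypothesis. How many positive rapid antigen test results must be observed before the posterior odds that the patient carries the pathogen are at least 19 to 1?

6

Prior odds: 0.0051 ÷ 0.9949 = 51/9949.
False-positive rate = 1 − 0.8 = 0.2; likelihood ratio of a positive = 0.9/0.2 = 4.5.
Target odds = 19.
Need (51/9949) × 4.5ⁿ ≥ 19, i.e. 4.5ⁿ ≥ 189031/51.
4.5⁵ = 1845.28125 falls short of 189031/51 but 4.5⁶ = 8303.765625 reaches it, so n = 6.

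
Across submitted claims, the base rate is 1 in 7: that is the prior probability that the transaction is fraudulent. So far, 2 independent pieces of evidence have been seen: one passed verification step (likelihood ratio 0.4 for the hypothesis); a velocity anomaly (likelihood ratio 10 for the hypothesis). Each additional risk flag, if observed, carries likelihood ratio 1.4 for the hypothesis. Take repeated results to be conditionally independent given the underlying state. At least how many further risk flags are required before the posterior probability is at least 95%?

10

Prior odds = (1/7)/(6/7) = 1/6.
Combined Bayes factor of the evidence already in hand = 0.4 × 10 = 4.
Odds after that evidence = (1/6) × 4 = 2/3.
Target odds = 0.95/0.05 = 19.
Need 1.4ⁿ ≥ 19 ÷ (2/3) = 28.5.
1.4⁹ = 40353607/1953125 falls short of 28.5 but 1.4¹⁰ = 282475249/9765625 reaches it, so n = 10.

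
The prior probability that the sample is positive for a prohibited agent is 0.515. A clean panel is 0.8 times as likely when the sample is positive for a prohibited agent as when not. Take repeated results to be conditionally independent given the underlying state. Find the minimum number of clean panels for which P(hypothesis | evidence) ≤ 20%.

7

Prior odds = 0.515/0.485 = 103/97.
Likelihood ratio per clean panel = 0.8.
Target odds: 0.2 ÷ 0.8 = 0.25.
Need (103/97) × 0.8ⁿ ≤ 0.25, i.e. 0.8ⁿ ≤ 97/412.
0.8⁶ = 4096/15625 is still above 97/412 but 0.8⁷ = 16384/78125 is at or below it, so n = 7.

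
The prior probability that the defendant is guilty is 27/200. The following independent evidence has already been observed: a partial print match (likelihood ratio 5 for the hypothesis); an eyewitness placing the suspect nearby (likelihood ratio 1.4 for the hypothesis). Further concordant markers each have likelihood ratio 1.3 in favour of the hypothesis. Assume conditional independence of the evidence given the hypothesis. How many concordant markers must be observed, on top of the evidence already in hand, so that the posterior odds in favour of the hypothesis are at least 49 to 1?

15

Prior odds = 0.135/0.865 = 27/173.
Combined Bayes factor of the evidence already in hand = 5 × 1.4 = 7.
Odds after that evidence = (27/173) × 7 = 189/173.
Target odds = 49.
Need 1.3ⁿ ≥ 49 ÷ (189/173) = 1211/27.
1.3¹⁴ ≈39.3738 falls short of 1211/27 but 1.3¹⁵ ≈51.1859 reaches it, so n = 15.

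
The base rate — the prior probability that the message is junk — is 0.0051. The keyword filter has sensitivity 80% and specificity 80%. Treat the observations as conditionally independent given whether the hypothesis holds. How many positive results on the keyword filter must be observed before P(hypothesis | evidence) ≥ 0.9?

Prior odds: 0.0051 ÷ 0.9949 = 51/9949.
False-positive rate = 1 − 0.8 = 0.2; likelihood ratio of a positive = 0.8/0.2 = 4.
Target posterior odds = 0.9/0.1 = 9.
Require 4ⁿ ≥ 9 ÷ (51/9949) = 29847/17.
4⁵ = 1024 falls short of 29847/17 but 4⁶ = 4096 reaches it, so n = 6.

6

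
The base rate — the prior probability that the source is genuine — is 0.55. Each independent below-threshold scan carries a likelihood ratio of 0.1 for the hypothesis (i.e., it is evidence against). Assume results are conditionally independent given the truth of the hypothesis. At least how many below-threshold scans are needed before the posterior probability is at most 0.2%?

3

Prior odds = 0.55/0.45 = 11/9.
Likelihood ratio per below-threshold scan = 0.1.
Target odds: 0.002 ÷ 0.998 = 1/499.
Need (11/9) × 0.1ⁿ ≤ 1/499, i.e. 0.1ⁿ ≤ 9/5489.
0.1² = 0.01 is still above 9/5489 but 0.1³ = 0.001 is at or below it, so n = 3.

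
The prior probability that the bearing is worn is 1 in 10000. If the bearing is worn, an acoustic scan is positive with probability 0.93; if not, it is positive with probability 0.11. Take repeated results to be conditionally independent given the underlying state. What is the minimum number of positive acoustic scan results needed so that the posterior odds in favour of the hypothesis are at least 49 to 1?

7

Prior odds: 0.0001 ÷ 0.9999 = 1/9999.
Likelihood ratio of a positive = 0.93/0.11 = 93/11.
Target odds = 49.
Need (1/9999) × (93/11)ⁿ ≥ 49, i.e. (93/11)ⁿ ≥ 489951.
(93/11)⁶ ≈365209 falls short of 489951 but (93/11)⁷ ≈3.08768e+06 reaches it, so n = 7.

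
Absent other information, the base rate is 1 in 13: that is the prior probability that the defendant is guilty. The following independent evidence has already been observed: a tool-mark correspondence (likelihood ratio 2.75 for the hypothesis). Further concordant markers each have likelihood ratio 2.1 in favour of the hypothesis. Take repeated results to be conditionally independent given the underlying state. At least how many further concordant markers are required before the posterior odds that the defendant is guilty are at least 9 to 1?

Prior odds = (1/13)/(12/13) = 1/12.
Bayes factor of the evidence already in hand = 2.75.
Odds after that evidence = (1/12) × 2.75 = 11/48.
Target odds = 9.
Need 2.1ⁿ ≥ 9 ÷ (11/48) = 432/11.
2.1⁴ = 19.4481 falls short of 432/11 but 2.1⁵ = 4084101/100000 reaches it, so n = 5.

5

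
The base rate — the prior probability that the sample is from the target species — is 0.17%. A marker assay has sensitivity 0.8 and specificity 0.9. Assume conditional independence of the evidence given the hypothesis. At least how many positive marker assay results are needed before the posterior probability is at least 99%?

6

Prior odds: 0.0017 ÷ 0.9983 = 17/9983.
False-positive rate = 1 − 0.9 = 0.1; likelihood ratio of a positive = 0.8/0.1 = 8.
Target posterior odds = 0.99/0.01 = 99.
Require 8ⁿ ≥ 99 ÷ (17/9983) = 988317/17.
8⁵ = 32768 falls short of 988317/17 but 8⁶ = 262144 reaches it, so n = 6.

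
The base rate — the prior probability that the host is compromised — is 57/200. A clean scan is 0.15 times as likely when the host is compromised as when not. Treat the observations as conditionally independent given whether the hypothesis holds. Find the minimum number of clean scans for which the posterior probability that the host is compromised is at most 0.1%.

4

Prior odds = 0.285/0.715 = 57/143.
Likelihood ratio per clean scan = 0.15.
Target posterior odds = 0.001/0.999 = 1/999.
Need (57/143) × 0.15ⁿ ≤ 1/999, i.e. 0.15ⁿ ≤ 143/56943.
0.15³ = 0.003375 is still above 143/56943 but 0.15⁴ = 81/160000 is at or below it, so n = 4.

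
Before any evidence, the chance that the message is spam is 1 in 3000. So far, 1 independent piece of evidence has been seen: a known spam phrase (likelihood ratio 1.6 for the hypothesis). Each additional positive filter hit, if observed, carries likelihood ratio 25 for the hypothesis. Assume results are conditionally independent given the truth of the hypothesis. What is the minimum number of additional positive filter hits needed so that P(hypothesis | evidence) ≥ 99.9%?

5

Prior odds = (1/3000)/(2999/3000) = 1/2999.
Bayes factor of the evidence already in hand = 1.6.
Odds after that evidence = (1/2999) × 1.6 = 8/14995.
Target odds = 0.999/0.001 = 999.
Need 25ⁿ ≥ 999 ÷ (8/14995) = 1872500.625.
25⁴ = 390625 falls short of 1872500.625 but 25⁵ = 9765625 reaches it, so n = 5.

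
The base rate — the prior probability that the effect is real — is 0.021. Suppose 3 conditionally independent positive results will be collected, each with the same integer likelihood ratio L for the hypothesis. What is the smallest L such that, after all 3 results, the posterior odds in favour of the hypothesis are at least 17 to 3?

Prior odds = 0.021/0.979 = 21/979.
Target odds = 17/3.
Need L³ ≥ 17/3 ÷ (21/979) = 16643/63.
6³ = 216 < 16643/63 ≤ 343 = 7³, so L = 7.

7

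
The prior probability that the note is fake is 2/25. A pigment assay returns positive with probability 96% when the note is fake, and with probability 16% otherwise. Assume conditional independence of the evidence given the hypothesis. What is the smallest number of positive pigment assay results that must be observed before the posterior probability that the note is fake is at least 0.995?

Prior odds = 0.08/0.92 = 2/23.
Likelihood ratio of a positive result = 0.96/0.16 = 6.
Target odds: 0.995 ÷ 0.005 = 199.
Need (2/23) × 6ⁿ ≥ 199, i.e. 6ⁿ ≥ 2288.5.
6⁴ = 1296 falls short of 2288.5 but 6⁵ = 7776 reaches it, so n = 5.

5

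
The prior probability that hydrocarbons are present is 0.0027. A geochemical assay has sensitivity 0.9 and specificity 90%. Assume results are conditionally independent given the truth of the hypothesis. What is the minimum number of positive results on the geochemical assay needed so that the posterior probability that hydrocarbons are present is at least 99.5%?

Prior odds = 0.0027/0.9973 = 27/9973.
False-positive rate = 1 − 0.9 = 0.1; likelihood ratio of a positive = 0.9/0.1 = 9.
Target posterior odds = 0.995/0.005 = 199.
Need (27/9973) × 9ⁿ ≥ 199, i.e. 9ⁿ ≥ 1984627/27.
9⁵ = 59049 falls short of 1984627/27 but 9⁶ = 531441 reaches it, so n = 6.

6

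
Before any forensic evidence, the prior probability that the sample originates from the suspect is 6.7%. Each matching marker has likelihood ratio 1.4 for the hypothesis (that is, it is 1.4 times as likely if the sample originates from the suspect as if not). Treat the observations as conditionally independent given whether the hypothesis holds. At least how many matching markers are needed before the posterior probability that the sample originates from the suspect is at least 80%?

12

Prior odds = 0.067/0.933 = 67/933.
Likelihood ratio per matching marker = 1.4.
Target posterior odds = 0.8/0.2 = 4.
Need (67/933) × 1.4ⁿ ≥ 4, i.e. 1.4ⁿ ≥ 3732/67.
1.4¹¹ ≈40.4957 falls short of 3732/67 but 1.4¹² ≈56.6939 reaches it, so n = 12.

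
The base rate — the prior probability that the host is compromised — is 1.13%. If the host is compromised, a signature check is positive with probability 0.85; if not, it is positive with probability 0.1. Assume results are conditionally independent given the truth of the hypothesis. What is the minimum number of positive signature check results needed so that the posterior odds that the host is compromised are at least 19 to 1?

4

Prior odds: 0.0113 ÷ 0.9887 = 113/9887.
Likelihood ratio of a positive = 0.85/0.1 = 8.5.
Target odds = 19.
Need (113/9887) × 8.5ⁿ ≥ 19, i.e. 8.5ⁿ ≥ 187853/113.
8.5³ = 614.125 falls short of 187853/113 but 8.5⁴ = 5220.0625 reaches it, so n = 4.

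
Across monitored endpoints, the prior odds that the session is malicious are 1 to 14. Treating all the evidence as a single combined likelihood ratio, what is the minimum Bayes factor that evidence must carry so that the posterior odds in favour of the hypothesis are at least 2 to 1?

Prior odds = 1/14.
Target odds = 2.
Required Bayes factor = 2 ÷ (1/14) = 28.

28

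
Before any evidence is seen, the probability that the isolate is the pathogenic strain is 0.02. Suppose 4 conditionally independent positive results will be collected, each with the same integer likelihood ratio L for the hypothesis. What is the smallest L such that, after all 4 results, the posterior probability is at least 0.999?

15

Prior odds = 0.02/0.98 = 1/49.
Target odds = 0.999/0.001 = 999.
Need L⁴ ≥ 999 ÷ (1/49) = 48951.
14⁴ = 38416 < 48951 ≤ 50625 = 15⁴, so L = 15.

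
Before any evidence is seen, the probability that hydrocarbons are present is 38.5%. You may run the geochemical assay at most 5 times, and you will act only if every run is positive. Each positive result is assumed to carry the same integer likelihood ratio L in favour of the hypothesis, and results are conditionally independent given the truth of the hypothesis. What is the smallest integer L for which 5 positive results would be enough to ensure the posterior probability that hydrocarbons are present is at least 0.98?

Prior odds = 0.385/0.615 = 77/123.
Target odds = 0.98/0.02 = 49.
Need L⁵ ≥ 49 ÷ (77/123) = 861/11.
2⁵ = 32 < 861/11 ≤ 243 = 3⁵, so L = 3.

3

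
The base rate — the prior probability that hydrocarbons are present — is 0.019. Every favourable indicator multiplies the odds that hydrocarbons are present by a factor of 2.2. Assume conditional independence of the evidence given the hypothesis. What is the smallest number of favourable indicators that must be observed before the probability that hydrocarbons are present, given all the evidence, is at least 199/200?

12

Prior odds: 0.019 ÷ 0.981 = 19/981.
Likelihood ratio per favourable indicator = 2.2.
Target odds: 0.995 ÷ 0.005 = 199.
Need (19/981) × 2.2ⁿ ≥ 199, i.e. 2.2ⁿ ≥ 195219/19.
2.2¹¹ ≈5843.18 falls short of 195219/19 but 2.2¹² ≈12855 reaches it, so n = 12.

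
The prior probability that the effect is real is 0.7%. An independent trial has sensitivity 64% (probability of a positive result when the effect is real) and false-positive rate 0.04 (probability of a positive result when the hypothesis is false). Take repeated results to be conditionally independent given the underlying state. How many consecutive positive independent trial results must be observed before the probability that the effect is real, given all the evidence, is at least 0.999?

5

Prior odds = 0.007/0.993 = 7/993.
Likelihood ratio of a positive result = 0.64/0.04 = 16.
Target odds: 0.999 ÷ 0.001 = 999.
Require 16ⁿ ≥ 999 ÷ (7/993) = 992007/7.
16⁴ = 65536 falls short of 992007/7 but 16⁵ = 1048576 reaches it, so n = 5.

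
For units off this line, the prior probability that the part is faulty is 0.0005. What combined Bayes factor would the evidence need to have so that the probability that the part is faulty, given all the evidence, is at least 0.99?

197901

Prior odds = 0.0005/0.9995 = 1/1999.
Target odds = 0.99/0.01 = 99.
Required Bayes factor = 99 ÷ (1/1999) = 197901.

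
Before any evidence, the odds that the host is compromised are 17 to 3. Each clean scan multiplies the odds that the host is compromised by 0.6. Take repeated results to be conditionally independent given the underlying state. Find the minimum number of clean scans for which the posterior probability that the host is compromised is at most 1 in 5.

7

Prior odds = 17/3.
Likelihood ratio per clean scan = 0.6.
Target odds: 0.2 ÷ 0.8 = 0.25.
Require 0.6ⁿ ≤ 0.25 ÷ (17/3) = 3/68.
0.6⁶ = 729/15625 is still above 3/68 but 0.6⁷ = 2187/78125 is at or below it, so n = 7.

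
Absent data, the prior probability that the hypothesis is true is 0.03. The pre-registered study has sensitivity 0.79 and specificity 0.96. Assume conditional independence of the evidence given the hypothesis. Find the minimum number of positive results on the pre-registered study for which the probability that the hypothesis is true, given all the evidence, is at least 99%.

Prior odds: 0.03 ÷ 0.97 = 3/97.
False-positive rate = 1 − 0.96 = 0.04; likelihood ratio of a positive = 0.79/0.04 = 19.75.
Target odds: 0.99 ÷ 0.01 = 99.
Require 19.75ⁿ ≥ 99 ÷ (3/97) = 3201.
19.75² = 390.0625 falls short of 3201 but 19.75³ = 7703.734375 reaches it, so n = 3.

3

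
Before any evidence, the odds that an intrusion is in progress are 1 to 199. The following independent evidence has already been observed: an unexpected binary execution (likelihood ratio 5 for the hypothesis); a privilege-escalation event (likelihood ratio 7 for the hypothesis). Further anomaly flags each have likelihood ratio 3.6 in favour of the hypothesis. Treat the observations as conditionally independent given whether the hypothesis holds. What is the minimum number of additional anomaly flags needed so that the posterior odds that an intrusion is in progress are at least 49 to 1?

Prior odds = 1/199.
Combined Bayes factor of the evidence already in hand = 5 × 7 = 35.
Odds after that evidence = (1/199) × 35 = 35/199.
Target odds = 49.
Need 3.6ⁿ ≥ 49 ÷ (35/199) = 278.6.
3.6⁴ = 167.9616 falls short of 278.6 but 3.6⁵ = 604.66176 reaches it, so n = 5.

5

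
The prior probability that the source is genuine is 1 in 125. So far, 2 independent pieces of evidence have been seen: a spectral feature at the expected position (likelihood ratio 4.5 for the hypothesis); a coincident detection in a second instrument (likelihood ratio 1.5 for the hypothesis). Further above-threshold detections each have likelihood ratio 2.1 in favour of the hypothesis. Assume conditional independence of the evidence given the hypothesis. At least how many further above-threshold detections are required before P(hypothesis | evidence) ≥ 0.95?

8

Prior odds = 0.008/0.992 = 1/124.
Combined Bayes factor of the evidence already in hand = 4.5 × 1.5 = 6.75.
Odds after that evidence = (1/124) × 6.75 = 27/496.
Target odds = 0.95/0.05 = 19.
Need 2.1ⁿ ≥ 19 ÷ (27/496) = 9424/27.
2.1⁷ ≈180.109 falls short of 9424/27 but 2.1⁸ ≈378.229 reaches it, so n = 8.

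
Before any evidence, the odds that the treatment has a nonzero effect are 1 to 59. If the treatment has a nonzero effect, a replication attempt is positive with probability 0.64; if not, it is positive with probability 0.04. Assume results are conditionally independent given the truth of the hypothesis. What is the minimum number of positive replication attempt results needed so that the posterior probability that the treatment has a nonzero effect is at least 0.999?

4

Prior odds = 1/59.
Likelihood ratio of a positive = 0.64/0.04 = 16.
Target posterior odds = 0.999/0.001 = 999.
Require 16ⁿ ≥ 999 ÷ (1/59) = 58941.
16³ = 4096 falls short of 58941 but 16⁴ = 65536 reaches it, so n = 4.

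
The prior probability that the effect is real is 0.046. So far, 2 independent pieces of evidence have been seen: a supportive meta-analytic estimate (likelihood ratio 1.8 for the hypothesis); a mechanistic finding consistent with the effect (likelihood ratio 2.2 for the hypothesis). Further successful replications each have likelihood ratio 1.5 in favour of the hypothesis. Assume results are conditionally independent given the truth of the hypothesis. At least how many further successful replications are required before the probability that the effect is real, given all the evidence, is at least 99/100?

16

Prior odds = 0.046/0.954 = 23/477.
Combined Bayes factor of the evidence already in hand = 1.8 × 2.2 = 3.96.
Odds after that evidence = (23/477) × 3.96 = 253/1325.
Target odds = 0.99/0.01 = 99.
Need 1.5ⁿ ≥ 99 ÷ (253/1325) = 11925/23.
1.5¹⁵ = 14348907/32768 falls short of 11925/23 but 1.5¹⁶ = 43046721/65536 reaches it, so n = 16.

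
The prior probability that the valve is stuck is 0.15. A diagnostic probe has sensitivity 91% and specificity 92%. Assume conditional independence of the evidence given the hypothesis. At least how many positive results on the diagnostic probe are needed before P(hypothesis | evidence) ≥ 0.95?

2

Prior odds: 0.15 ÷ 0.85 = 3/17.
False-positive rate = 1 − 0.92 = 0.08; likelihood ratio of a positive = 0.91/0.08 = 11.375.
Target posterior odds = 0.95/0.05 = 19.
Require 11.375ⁿ ≥ 19 ÷ (3/17) = 323/3.
11.375¹ = 11.375 falls short of 323/3 but 11.375² = 129.390625 reaches it, so n = 2.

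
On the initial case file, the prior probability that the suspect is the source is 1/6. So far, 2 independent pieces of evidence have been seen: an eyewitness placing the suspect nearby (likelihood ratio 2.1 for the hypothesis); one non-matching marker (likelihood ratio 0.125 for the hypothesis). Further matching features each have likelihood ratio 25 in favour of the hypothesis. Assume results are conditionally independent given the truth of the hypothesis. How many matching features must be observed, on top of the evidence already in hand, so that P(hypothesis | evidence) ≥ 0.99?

Prior odds = (1/6)/(5/6) = 0.2.
Combined Bayes factor of the evidence already in hand = 2.1 × 0.125 = 0.2625.
Odds after that evidence = 0.2 × 0.2625 = 0.0525.
Target odds = 0.99/0.01 = 99.
Need 25ⁿ ≥ 99 ÷ 0.0525 = 13200/7.
25² = 625 falls short of 13200/7 but 25³ = 15625 reaches it, so n = 3.

3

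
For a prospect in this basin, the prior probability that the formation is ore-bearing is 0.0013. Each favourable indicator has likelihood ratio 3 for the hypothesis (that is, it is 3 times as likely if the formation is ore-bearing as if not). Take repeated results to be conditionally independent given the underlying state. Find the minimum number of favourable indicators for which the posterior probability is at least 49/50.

Prior odds = 0.0013/0.9987 = 13/9987.
Likelihood ratio per favourable indicator = 3.
Target posterior odds = 0.98/0.02 = 49.
Need (13/9987) × 3ⁿ ≥ 49, i.e. 3ⁿ ≥ 489363/13.
3⁹ = 19683 falls short of 489363/13 but 3¹⁰ = 59049 reaches it, so n = 10.

10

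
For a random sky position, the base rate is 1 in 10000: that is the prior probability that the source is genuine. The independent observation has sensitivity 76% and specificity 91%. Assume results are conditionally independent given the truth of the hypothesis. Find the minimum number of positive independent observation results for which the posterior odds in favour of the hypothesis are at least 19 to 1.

6

Prior odds: 0.0001 ÷ 0.9999 = 1/9999.
False-positive rate = 1 − 0.91 = 0.09; likelihood ratio of a positive = 0.76/0.09 = 76/9.
Target odds = 19.
Require (76/9)ⁿ ≥ 19 ÷ (1/9999) = 189981.
(76/9)⁵ ≈42939.3 falls short of 189981 but (76/9)⁶ ≈362599 reaches it, so n = 6.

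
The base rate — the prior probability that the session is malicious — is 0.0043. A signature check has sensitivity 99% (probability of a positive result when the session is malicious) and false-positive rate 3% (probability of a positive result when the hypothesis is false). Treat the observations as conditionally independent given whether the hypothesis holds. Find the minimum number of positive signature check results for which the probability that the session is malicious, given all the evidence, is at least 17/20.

Prior odds: 0.0043 ÷ 0.9957 = 43/9957.
Likelihood ratio of a positive result = 0.99/0.03 = 33.
Target odds: 0.85 ÷ 0.15 = 17/3.
Need (43/9957) × 33ⁿ ≥ 17/3, i.e. 33ⁿ ≥ 56423/43.
33² = 1089 falls short of 56423/43 but 33³ = 35937 reaches it, so n = 3.

3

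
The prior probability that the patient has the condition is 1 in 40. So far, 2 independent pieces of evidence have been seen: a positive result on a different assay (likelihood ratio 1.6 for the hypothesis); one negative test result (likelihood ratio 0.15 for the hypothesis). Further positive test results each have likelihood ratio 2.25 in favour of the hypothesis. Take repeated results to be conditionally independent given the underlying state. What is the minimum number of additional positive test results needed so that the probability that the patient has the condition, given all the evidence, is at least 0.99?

12

Prior odds = 0.025/0.975 = 1/39.
Combined Bayes factor of the evidence already in hand = 1.6 × 0.15 = 0.24.
Odds after that evidence = (1/39) × 0.24 = 2/325.
Target odds = 0.99/0.01 = 99.
Need 2.25ⁿ ≥ 99 ÷ (2/325) = 16087.5.
2.25¹¹ ≈7481.83 falls short of 16087.5 but 2.25¹² ≈16834.1 reaches it, so n = 12.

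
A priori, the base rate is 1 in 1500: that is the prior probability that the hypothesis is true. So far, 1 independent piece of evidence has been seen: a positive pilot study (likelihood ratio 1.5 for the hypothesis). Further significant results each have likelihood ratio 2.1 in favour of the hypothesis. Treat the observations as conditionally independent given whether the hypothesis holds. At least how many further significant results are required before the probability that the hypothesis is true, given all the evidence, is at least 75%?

11

Prior odds = (1/1500)/(1499/1500) = 1/1499.
Bayes factor of the evidence already in hand = 1.5.
Odds after that evidence = (1/1499) × 1.5 = 3/2998.
Target odds = 0.75/0.25 = 3.
Need 2.1ⁿ ≥ 3 ÷ (3/2998) = 2998.
2.1¹⁰ ≈1667.99 falls short of 2998 but 2.1¹¹ ≈3502.78 reaches it, so n = 11.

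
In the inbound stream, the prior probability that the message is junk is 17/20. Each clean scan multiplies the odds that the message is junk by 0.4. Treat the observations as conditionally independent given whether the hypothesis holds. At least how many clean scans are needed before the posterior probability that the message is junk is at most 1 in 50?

7

Prior odds = 0.85/0.15 = 17/3.
Likelihood ratio per clean scan = 0.4.
Target posterior odds = 0.02/0.98 = 1/49.
Need (17/3) × 0.4ⁿ ≤ 1/49, i.e. 0.4ⁿ ≤ 3/833.
0.4⁶ = 64/15625 is still above 3/833 but 0.4⁷ = 128/78125 is at or below it, so n = 7.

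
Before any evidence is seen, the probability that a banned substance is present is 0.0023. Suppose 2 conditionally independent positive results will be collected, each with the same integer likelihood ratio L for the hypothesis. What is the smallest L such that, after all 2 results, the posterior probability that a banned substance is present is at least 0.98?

146

Prior odds = 0.0023/0.9977 = 23/9977.
Target odds = 0.98/0.02 = 49.
Need L² ≥ 49 ÷ (23/9977) = 488873/23.
145² = 21025 < 488873/23 ≤ 21316 = 146², so L = 146.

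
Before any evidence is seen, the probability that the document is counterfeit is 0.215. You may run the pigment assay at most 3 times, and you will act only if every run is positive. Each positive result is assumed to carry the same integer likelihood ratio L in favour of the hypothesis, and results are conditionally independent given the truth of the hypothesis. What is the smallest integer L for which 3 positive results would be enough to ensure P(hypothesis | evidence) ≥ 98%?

Prior odds = 0.215/0.785 = 43/157.
Target odds = 0.98/0.02 = 49.
Need L³ ≥ 49 ÷ (43/157) = 7693/43.
5³ = 125 < 7693/43 ≤ 216 = 6³, so L = 6.

6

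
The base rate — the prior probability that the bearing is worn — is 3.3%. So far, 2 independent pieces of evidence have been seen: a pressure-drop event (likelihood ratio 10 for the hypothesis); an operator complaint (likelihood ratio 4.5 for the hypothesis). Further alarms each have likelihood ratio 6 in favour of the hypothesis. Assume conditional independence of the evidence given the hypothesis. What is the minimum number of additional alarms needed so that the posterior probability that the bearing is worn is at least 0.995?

3

Prior odds = 0.033/0.967 = 33/967.
Combined Bayes factor of the evidence already in hand = 10 × 4.5 = 45.
Odds after that evidence = (33/967) × 45 = 1485/967.
Target odds = 0.995/0.005 = 199.
Need 6ⁿ ≥ 199 ÷ (1485/967) = 192433/1485.
6² = 36 falls short of 192433/1485 but 6³ = 216 reaches it, so n = 3.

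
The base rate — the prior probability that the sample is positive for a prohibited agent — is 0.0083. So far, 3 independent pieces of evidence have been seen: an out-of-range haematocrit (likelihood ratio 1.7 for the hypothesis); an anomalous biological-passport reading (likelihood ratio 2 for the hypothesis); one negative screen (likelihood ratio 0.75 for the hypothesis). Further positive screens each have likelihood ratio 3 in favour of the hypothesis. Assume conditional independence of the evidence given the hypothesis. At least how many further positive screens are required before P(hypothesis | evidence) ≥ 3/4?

Prior odds = 0.0083/0.9917 = 83/9917.
Combined Bayes factor of the evidence already in hand = 1.7 × 2 × 0.75 = 2.55.
Odds after that evidence = (83/9917) × 2.55 = 4233/198340.
Target odds = 0.75/0.25 = 3.
Need 3ⁿ ≥ 3 ÷ (4233/198340) = 198340/1411.
3⁴ = 81 falls short of 198340/1411 but 3⁵ = 243 reaches it, so n = 5.

5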